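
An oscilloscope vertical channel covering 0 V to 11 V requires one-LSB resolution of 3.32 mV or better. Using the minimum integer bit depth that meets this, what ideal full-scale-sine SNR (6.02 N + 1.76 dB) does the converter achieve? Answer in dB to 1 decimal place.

74.0 dB

Full-scale range = 11 V.
Required number of levels: 11/3.32 mV = 3313.3; smallest N with 2^N ≥ that is 12.
SNR = 6.02 × 12 + 1.76 = 74.00 dB.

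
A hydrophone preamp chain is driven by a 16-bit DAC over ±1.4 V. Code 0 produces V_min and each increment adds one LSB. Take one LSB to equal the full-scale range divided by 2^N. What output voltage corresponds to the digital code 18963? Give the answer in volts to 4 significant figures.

Span: 1.4 V − (-1.4 V) = 2.8 V. LSB = 2.8 V / 2^16.
V_out = -1.4 + 18963 × (2.8/65536) V
      = -1.4 + 0.810187 = -0.589813 V.

-0.5898 V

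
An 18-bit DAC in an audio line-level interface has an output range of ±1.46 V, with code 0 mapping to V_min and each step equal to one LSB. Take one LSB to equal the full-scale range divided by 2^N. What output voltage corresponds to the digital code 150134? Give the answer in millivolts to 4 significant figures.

Range = 1.46 − (-1.46) = 2.92 V. LSB = 2.92 V / 2^18.
Output = V_min + (150134/262144) × range = -1.46 + 0.572716 × 2.92 V
      = -1.46 V + 1.67233 V = 0.212330 V.

212.3 mV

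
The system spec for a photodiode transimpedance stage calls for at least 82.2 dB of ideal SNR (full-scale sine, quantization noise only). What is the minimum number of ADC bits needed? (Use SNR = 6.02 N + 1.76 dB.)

14 bits

6.02 N + 1.76 ≥ 82.2 gives N ≥ 13.362, so the minimum integer is 14.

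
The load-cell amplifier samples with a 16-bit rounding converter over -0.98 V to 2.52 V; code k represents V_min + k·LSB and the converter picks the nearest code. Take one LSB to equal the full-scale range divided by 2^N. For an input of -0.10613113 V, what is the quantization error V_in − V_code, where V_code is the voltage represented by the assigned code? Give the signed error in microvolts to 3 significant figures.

−9.61 µV

Full-scale range = 2.52 V − (-0.98 V) = 3.5 V. LSB = 3.5 V / 2^16 ≈ 53.41 µV.
Position in LSBs: (-0.10613113 − (-0.98)) × 65536/3.5 = 16362.8201; rounding gives k = 16363.
Reconstructed level: -0.98 + 16363 × 3.5/65536 V = -0.10612152100 V.
e = -0.10613113 − (-0.10612152100) = −9.61 µV.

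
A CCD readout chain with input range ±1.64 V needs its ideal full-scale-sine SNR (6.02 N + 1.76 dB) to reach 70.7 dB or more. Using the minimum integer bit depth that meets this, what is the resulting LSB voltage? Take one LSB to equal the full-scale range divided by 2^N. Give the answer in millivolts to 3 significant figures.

Range = 1.64 − (-1.64) = 3.28 V.
Required N = ⌈(70.7 − 1.76)/6.02⌉ = ⌈11.452⌉ = 12.
LSB = 3.28 V ÷ 2^12 = 3.28/4096 V = 0.801 mV.

0.801 mV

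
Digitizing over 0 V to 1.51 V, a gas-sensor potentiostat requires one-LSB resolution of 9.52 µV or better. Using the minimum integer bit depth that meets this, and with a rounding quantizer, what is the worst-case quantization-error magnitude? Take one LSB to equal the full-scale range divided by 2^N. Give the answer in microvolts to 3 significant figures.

Range is 1.51 V.
1.51 V / 9.52 µV = 158600. Since 2^17 = 131072 and 2^18 = 262144, N = 18.
LSB = 1.51 V ÷ 2^18 = 1.51/262144 V = 5.7602 µV.
Half an LSB is 2.88 µV.

2.88 µV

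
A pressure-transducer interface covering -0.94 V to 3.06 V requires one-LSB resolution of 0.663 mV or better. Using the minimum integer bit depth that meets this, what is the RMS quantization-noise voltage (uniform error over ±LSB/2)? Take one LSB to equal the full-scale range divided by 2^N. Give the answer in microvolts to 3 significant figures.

141 µV

Span: 3.06 V − (-0.94 V) = 4 V.
Need 2^N ≥ 4 V / 0.663 mV = 6033 → N_min = 13.
LSB = 4 V / 2^13 = 488.28 µV.
V_rms = LSB/√12 = 141 µV.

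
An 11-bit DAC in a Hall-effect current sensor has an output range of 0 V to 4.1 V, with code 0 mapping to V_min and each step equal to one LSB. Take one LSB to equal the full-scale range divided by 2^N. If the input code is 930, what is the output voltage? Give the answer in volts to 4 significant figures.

Full-scale range = 4.1 V. LSB = 4.1 V / 2^11.
V_out = 0 + 930 × (4.1/2048) V
      = 0 + 1.86182 = 1.86182 V.

1.862 V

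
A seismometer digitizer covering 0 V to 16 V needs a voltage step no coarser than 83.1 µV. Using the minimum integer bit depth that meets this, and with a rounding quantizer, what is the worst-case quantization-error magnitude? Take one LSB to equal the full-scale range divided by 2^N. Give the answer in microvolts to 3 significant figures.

Full-scale range = 16 V.
Need 2^N ≥ 16 V / 83.1 µV = 192500 → N_min = 18.
One LSB is 16 V / 262144 = 61.035 µV.
|e|_max = LSB/2 = 30.5 µV.

30.5 µV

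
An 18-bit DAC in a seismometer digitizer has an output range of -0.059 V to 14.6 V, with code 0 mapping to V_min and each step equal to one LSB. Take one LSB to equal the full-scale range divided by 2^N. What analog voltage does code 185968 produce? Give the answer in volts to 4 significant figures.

10.34 V

Full-scale range = 14.6 V − (-0.059 V) = 14.659 V. LSB = 14.659 V / 2^18.
V_out = -0.059 + 185968 × (14.659/262144) V
      = -0.059 V + 10.3993 V = 10.3403 V.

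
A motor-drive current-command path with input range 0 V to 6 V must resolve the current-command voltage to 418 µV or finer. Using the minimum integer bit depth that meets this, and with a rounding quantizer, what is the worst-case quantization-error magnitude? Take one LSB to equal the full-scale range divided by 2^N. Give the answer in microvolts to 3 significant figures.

Full-scale range = 6 V.
Levels needed ≥ 6/418 µV = 14350. 2^14 = 16384 suffices, so N_min = 14.
LSB = 6 V ÷ 2^14 = 6/16384 V = 366.21 µV.
|e|_max = LSB/2 = 183 µV.

183 µV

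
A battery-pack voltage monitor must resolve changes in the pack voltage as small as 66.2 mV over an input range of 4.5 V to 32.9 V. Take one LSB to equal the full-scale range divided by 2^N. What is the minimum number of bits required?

Span: 32.9 V − (4.5 V) = 28.4 V.
Need 2^N ≥ 28.4 V / 66.2 mV = 429.0 → N_min = 9.

9 bits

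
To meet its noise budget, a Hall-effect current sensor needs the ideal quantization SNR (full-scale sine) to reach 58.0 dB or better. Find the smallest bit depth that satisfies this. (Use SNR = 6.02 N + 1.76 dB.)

N ≥ (58.0 − 1.76)/6.02 = 9.342 → N_min = 10.

10 bits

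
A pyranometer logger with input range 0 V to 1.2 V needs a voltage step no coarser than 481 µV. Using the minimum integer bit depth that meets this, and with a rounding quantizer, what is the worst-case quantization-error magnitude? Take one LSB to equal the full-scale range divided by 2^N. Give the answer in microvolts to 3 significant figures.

Range is 1.2 V.
Need 2^N ≥ 1.2 V / 481 µV = 2495 → N_min = 12.
LSB = 1.2 V / 2^12 = 292.97 µV.
Half an LSB is 146 µV.

146 µV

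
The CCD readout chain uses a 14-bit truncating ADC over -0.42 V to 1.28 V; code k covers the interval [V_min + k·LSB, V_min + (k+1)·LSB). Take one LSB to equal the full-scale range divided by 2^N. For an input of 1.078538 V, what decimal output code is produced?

14442

Span: 1.28 V − (-0.42 V) = 1.7 V. LSB = 1.7 V / 2^14 ≈ 103.8 µV.
code = ⌊(V_in − V_min)/LSB⌋ = ⌊(V_in − V_min) × 2^14 / range⌋
     = ⌊(1.078538 − (-0.42)) × 16384 / 1.7⌋ = ⌊1.498538 × 16384/1.7⌋
     = ⌊14442.380⌋ = 14442.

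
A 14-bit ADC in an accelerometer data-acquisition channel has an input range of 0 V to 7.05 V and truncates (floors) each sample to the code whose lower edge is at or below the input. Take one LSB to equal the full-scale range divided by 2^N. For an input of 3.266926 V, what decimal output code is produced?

V_FS = 7.05 V. LSB = 7.05 V / 2^14 ≈ 430.3 µV.
code = ⌊(V_in − V_min)/LSB⌋ = ⌊(V_in − V_min) × 2^14 / range⌋
     = ⌊(3.266926 − (0)) × 16384 / 7.05⌋ = ⌊3.266926 × 16384/7.05⌋
     = ⌊7592.243⌋ = 7592.

7592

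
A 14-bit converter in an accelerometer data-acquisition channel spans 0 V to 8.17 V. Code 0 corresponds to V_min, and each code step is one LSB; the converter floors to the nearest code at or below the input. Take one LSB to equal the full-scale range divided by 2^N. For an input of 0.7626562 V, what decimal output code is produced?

1529

Full-scale range = 8.17 V. LSB = 8.17 V / 2^14 ≈ 498.7 µV.
V_in − V_min = 0.7626562 − (0) = 0.7626562 V.
Divide by LSB: 0.7626562 × 16384/8.17 = 1529.4197.
Truncating gives code 1529.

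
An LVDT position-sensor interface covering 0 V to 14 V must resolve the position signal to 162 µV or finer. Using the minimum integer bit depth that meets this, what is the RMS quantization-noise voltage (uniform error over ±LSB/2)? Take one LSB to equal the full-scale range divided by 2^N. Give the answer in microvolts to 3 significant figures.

30.8 µV

Full-scale range = 14 V.
Required number of levels: 14/162 µV = 86420; smallest N with 2^N ≥ that is 17.
Step size = 14/131072 V = 106.81 µV.
σ_q = LSB/√12 = 106.81 µV/3.4641 = 30.8 µV.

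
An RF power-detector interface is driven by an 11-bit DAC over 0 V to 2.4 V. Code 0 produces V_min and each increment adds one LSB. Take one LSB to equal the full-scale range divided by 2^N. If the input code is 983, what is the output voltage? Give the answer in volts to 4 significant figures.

1.152 V

Span = 2.4 V. LSB = 2.4 V / 2^11.
V_out = 0 + 983 × (2.4/2048) V
      = 0 V + 1.15195 V = 1.15195 V.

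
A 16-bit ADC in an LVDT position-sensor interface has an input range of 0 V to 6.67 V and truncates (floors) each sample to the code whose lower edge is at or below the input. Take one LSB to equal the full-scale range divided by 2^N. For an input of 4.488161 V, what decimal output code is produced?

44098

V_FS = 6.67 V. LSB = 6.67 V / 2^16 ≈ 101.8 µV.
V_in − V_min = 4.488161 − (0) = 4.488161 V.
Divide by LSB: 4.488161 × 65536/6.67 = 44098.3687.
Truncating gives code 44098.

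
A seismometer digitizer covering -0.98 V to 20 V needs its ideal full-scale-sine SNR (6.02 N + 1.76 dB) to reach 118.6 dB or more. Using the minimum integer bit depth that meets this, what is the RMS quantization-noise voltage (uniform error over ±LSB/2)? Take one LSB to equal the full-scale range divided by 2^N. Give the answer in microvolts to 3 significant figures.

Range = 20 − (-0.98) = 20.98 V.
6.02 N + 1.76 ≥ 118.6 gives N ≥ 19.409, so the minimum integer is 20.
LSB = 20.98 V ÷ 2^20 = 20.98/1048576 V = 20.008 µV.
RMS noise = LSB/√12 = 5.78 µV.

5.78 µV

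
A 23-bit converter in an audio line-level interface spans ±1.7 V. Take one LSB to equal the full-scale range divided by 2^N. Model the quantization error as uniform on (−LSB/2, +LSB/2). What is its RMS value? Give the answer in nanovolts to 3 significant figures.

117 nV

The full-scale span is 1.7 − (-1.7) = 3.4 V.
Step size = 3.4/8388608 V = 405.31 nV.
RMS of a uniform error over width LSB is LSB/√12 = 117 nV.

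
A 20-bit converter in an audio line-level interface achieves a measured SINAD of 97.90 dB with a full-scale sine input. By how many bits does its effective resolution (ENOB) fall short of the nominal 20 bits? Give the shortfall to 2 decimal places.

Effective bits = (97.90 − 1.76)/6.02 = 15.9701.
20 − 15.9701 = 4.03 bits below nominal.

4.03 bits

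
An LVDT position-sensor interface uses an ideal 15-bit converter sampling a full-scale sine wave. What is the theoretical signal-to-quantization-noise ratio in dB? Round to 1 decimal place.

92.1 dB

Ideal quantization SNR: 6.02 × 15 + 1.76 dB = 92.1 dB.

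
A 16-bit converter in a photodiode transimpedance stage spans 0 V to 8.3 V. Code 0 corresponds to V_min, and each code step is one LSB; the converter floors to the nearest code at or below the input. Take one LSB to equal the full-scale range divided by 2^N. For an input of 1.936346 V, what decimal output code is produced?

15289

V_FS = 8.3 V. LSB = 8.3 V / 2^16 ≈ 126.6 µV.
code = ⌊(V_in − V_min)/LSB⌋ = ⌊(V_in − V_min) × 2^16 / range⌋
     = ⌊(1.936346 − (0)) × 65536 / 8.3⌋ = ⌊1.936346 × 65536/8.3⌋
     = ⌊15289.201⌋ = 15289.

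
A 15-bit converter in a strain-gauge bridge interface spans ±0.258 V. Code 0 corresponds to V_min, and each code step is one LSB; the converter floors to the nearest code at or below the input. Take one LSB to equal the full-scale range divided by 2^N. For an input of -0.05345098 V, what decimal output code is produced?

12989

Range = 0.258 − (-0.258) = 0.516 V. LSB = 0.516 V / 2^15 ≈ 15.75 µV.
(V_in − V_min) × 2^15/range = (-0.05345098 − (-0.258)) × 32768/0.516 = 12989.656.
Floor → code = 12989.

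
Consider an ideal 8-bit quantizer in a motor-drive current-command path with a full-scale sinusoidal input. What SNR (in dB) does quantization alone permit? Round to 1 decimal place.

49.9 dB

6.02(8) + 1.76 = 48.16 + 1.76 = 49.92 dB.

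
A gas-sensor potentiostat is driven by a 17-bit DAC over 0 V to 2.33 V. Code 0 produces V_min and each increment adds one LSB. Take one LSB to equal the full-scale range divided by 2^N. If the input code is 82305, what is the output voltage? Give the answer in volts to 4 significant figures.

Range is 2.33 V. LSB = 2.33 V / 2^17.
V_out = V_min + code × LSB = 0 V + 82305 × 2.33 V / 131072
      = 0 V + 1.46309 V = 1.46309 V.

1.463 V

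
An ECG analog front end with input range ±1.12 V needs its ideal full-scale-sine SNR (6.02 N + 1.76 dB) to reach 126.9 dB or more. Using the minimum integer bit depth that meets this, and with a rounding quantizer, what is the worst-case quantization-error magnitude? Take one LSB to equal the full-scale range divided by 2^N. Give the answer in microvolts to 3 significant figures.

The full-scale span is 1.12 − (-1.12) = 2.24 V.
Solving 6.02 N ≥ 126.9 − 1.76: N ≥ 20.787. Round up → N = 21.
One LSB is 2.24 V / 2097152 = 1.0681 µV.
Half an LSB is 0.534 µV.

0.534 µV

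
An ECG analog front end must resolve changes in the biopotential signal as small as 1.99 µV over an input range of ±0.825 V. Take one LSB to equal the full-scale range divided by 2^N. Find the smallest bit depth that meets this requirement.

20 bits

The full-scale span is 0.825 − (-0.825) = 1.65 V.
Required number of levels: 1.65/1.99 µV = 829150; smallest N with 2^N ≥ that is 20.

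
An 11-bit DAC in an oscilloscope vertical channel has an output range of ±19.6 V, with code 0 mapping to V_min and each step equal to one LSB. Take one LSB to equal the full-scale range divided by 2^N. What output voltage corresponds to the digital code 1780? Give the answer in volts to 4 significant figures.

Range = 19.6 − (-19.6) = 39.2 V. LSB = 39.2 V / 2^11.
V_out = V_min + code × LSB = -19.6 V + 1780 × 39.2 V / 2048
      = -19.6 V + 34.0703 V = 14.4703 V.

14.47 V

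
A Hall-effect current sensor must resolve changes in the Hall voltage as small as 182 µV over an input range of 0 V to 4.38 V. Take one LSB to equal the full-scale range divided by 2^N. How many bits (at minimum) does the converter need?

Span = 4.38 V.
Need 2^N ≥ 4.38 V / 182 µV = 24070 → N_min = 15.

15 bits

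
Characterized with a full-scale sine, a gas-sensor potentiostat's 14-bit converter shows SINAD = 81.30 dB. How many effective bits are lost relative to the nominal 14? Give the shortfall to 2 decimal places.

0.79 bits

Effective bits = (81.30 − 1.76)/6.02 = 13.2126.
Shortfall = 14 − 13.2126 = 0.7874 bits.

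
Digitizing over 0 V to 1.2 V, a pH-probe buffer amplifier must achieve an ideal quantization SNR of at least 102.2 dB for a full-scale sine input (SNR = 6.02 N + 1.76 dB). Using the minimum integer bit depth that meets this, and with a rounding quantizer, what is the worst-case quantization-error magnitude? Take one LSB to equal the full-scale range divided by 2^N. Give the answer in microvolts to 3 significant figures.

4.58 µV

Range is 1.2 V.
6.02 N + 1.76 ≥ 102.2 gives N ≥ 16.684, so the minimum integer is 17.
LSB = 1.2 V / 2^17 = 9.1553 µV.
Half an LSB is 4.58 µV.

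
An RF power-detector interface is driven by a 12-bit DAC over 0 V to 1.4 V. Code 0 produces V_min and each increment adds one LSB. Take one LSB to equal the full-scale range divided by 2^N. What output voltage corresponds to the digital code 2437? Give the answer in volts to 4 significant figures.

Full-scale range = 1.4 V. LSB = 1.4 V / 2^12.
Output = V_min + (2437/4096) × range = 0 + 0.594971 × 1.4 V
      = 0 V + 0.832959 V = 0.832959 V.

0.8330 V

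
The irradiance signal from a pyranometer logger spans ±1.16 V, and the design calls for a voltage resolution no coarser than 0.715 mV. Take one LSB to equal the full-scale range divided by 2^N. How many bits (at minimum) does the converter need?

12 bits

Range = 1.16 − (-1.16) = 2.32 V.
2.32 V / 0.715 mV = 3245. Since 2^11 = 2048 and 2^12 = 4096, N = 12.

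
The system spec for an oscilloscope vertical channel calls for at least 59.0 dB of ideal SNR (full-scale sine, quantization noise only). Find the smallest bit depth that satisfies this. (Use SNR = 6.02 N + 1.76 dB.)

Solving 6.02 N ≥ 59.0 − 1.76: N ≥ 9.508. Round up → N = 10.

10 bits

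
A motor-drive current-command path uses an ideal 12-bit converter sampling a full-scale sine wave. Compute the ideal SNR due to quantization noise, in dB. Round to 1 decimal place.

74.0 dB

6.02(12) + 1.76 = 72.24 + 1.76 = 74.00 dB.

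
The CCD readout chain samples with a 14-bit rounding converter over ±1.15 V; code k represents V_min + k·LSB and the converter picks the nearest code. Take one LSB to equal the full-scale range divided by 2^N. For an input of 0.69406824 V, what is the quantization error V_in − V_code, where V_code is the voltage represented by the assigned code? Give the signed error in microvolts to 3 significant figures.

Range = 1.15 − (-1.15) = 2.3 V. LSB = 2.3 V / 2^14 ≈ 140.4 µV.
(0.69406824 − (-1.15)) / LSB = 1.84406824 × 16384/2.3 = 13136.1800. Nearest integer: k = 13136.
V_code = V_min + k × range/2^14 = -1.15 + 13136 × 2.3/16384 = 0.69404296875 V.
e = 0.69406824 − (0.69404296875) = +25.3 µV.

+25.3 µV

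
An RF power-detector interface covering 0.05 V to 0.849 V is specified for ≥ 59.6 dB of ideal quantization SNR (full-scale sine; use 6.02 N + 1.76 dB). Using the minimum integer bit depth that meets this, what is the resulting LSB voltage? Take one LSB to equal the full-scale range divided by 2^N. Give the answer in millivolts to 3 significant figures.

0.780 mV

Span: 0.849 V − (0.05 V) = 0.799 V.
6.02 N + 1.76 ≥ 59.6 gives N ≥ 9.608, so the minimum integer is 10.
Step size = 0.799/1024 V = 0.780 mV.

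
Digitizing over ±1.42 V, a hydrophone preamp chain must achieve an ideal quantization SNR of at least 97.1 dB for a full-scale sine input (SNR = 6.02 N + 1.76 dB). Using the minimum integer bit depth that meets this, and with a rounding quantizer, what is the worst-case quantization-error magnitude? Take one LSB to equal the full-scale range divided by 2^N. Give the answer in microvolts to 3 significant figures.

Range = 1.42 − (-1.42) = 2.84 V.
6.02 N + 1.76 ≥ 97.1 gives N ≥ 15.837, so the minimum integer is 16.
Step size = 2.84/65536 V = 43.335 µV.
Half an LSB is 21.7 µV.

21.7 µV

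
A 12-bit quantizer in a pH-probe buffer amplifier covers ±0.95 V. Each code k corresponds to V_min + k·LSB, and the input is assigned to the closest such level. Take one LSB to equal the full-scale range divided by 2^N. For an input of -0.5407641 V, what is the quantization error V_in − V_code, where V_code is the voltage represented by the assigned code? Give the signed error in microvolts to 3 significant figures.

Full-scale range = 0.95 V − (-0.95 V) = 1.9 V. LSB = 1.9 V / 2^12 ≈ 463.9 µV.
(-0.5407641 − (-0.95)) / LSB = 0.4092359 × 4096/1.9 = 882.2264. Nearest integer: k = 882.
V_code = V_min + k × range/2^12 = -0.95 + 882 × 1.9/4096 = -0.5408691406 V.
Error = V_in − V_code = -0.5407641 − (-0.5408691406) = +105 µV.

+105 µV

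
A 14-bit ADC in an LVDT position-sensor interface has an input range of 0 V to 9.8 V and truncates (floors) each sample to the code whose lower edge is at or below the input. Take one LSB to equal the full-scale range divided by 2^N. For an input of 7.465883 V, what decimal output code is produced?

12481

Full-scale range = 9.8 V. LSB = 9.8 V / 2^14 ≈ 0.5981 mV.
V_in − V_min = 7.465883 − (0) = 7.465883 V.
Divide by LSB: 7.465883 × 16384/9.8 = 12481.7375.
Truncating gives code 12481.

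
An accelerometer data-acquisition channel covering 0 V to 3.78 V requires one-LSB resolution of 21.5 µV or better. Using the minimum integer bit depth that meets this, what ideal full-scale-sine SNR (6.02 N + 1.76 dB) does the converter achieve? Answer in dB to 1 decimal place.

110.1 dB

V_FS = 3.78 V.
3.78 V / 21.5 µV = 175800. Since 2^17 = 131072 and 2^18 = 262144, N = 18.
Ideal SNR at N = 18: 6.02·18 + 1.76 = 110.1 dB.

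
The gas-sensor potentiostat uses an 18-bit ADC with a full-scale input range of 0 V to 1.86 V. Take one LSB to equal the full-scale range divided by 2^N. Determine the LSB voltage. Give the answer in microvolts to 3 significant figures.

Full-scale range = 1.86 V.
2^18 = 262144 levels.
One LSB is 1.86 V / 262144 = 7.10 µV.

7.10 µV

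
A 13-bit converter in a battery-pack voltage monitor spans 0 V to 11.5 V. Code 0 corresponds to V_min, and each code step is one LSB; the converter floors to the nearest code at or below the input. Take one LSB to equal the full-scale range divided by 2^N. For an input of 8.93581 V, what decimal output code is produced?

6365

Full-scale range = 11.5 V. LSB = 11.5 V / 2^13 ≈ 1.404 mV.
V_in − V_min = 8.93581 − (0) = 8.93581 V.
Divide by LSB: 8.93581 × 8192/11.5 = 6365.4048.
Truncating gives code 6365.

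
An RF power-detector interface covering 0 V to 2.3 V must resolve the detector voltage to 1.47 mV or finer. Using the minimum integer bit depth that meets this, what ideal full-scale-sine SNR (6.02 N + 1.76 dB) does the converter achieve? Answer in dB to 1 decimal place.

68.0 dB

Range is 2.3 V.
Required number of levels: 2.3/1.47 mV = 1564.6; smallest N with 2^N ≥ that is 11.
SNR = 6.02 × 11 + 1.76 = 67.98 dB.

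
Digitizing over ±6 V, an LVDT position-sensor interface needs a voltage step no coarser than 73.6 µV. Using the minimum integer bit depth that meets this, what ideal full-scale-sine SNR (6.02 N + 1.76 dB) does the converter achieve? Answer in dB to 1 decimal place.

110.1 dB

Span: 6 V − (-6 V) = 12 V.
12 V / 73.6 µV = 163000. Since 2^17 = 131072 and 2^18 = 262144, N = 18.
6.02(18) + 1.76 = 110.12 dB.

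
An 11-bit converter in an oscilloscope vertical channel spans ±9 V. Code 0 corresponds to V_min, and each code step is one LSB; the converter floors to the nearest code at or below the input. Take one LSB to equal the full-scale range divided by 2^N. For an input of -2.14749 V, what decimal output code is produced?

Full-scale range = 9 V − (-9 V) = 18 V. LSB = 18 V / 2^11 ≈ 8.789 mV.
V_in − V_min = -2.14749 − (-9) = 6.85251 V.
Divide by LSB: 6.85251 × 2048/18 = 779.6634.
Truncating gives code 779.

779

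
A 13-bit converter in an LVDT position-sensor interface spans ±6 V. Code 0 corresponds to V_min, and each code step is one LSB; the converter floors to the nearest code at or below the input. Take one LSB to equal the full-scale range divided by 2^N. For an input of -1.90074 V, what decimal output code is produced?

Full-scale range = 6 V − (-6 V) = 12 V. LSB = 12 V / 2^13 ≈ 1.465 mV.
(V_in − V_min) × 2^13/range = (-1.90074 − (-6)) × 8192/12 = 2798.428.
Floor → code = 2798.

2798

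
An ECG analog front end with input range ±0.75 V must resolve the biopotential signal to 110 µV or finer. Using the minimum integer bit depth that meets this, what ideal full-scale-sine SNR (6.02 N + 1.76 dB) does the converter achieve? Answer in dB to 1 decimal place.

86.0 dB

Span: 0.75 V − (-0.75 V) = 1.5 V.
1.5 V / 110 µV = 13640. Since 2^13 = 8192 and 2^14 = 16384, N = 14.
6.02(14) + 1.76 = 86.04 dB.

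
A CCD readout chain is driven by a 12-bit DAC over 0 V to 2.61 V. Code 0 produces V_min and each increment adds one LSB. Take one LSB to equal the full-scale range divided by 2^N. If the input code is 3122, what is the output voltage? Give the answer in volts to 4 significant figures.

V_FS = 2.61 V. LSB = 2.61 V / 2^12.
V_out = V_min + code × LSB = 0 V + 3122 × 2.61 V / 4096
      = 0 + 1.98936 = 1.98936 V.

1.989 V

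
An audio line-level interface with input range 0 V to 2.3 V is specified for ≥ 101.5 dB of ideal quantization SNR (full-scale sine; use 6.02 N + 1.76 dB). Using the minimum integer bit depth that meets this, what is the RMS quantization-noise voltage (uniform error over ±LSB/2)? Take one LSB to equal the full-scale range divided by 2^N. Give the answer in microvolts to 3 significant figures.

5.07 µV

Full-scale range = 2.3 V.
Required N = ⌈(101.5 − 1.76)/6.02⌉ = ⌈16.568⌉ = 17.
LSB = 2.3 V ÷ 2^17 = 2.3/131072 V = 17.548 µV.
σ_q = LSB/√12 = 17.548 µV/3.4641 = 5.07 µV.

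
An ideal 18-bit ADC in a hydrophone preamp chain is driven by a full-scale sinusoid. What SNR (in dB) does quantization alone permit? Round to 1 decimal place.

110.1 dB

SNR = 6.02·18 + 1.76 = 110.12 dB.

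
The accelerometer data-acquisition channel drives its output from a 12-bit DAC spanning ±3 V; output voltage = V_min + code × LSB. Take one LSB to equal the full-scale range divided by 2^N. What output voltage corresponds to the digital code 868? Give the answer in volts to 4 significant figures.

Range = 3 − (-3) = 6 V. LSB = 6 V / 2^12.
V_out = V_min + code × LSB = -3 V + 868 × 6 V / 4096
      = -3 + 1.27148 = -1.72852 V.

-1.729 V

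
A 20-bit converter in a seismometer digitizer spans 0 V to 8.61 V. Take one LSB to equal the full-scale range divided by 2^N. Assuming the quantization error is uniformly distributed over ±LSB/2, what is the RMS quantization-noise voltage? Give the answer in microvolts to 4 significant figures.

2.370 µV

Range is 8.61 V.
LSB = 8.61 V / 2^20 = 8.21114 µV.
V_rms = LSB/√12 = 8.21114 µV / √12 = 2.370 µV.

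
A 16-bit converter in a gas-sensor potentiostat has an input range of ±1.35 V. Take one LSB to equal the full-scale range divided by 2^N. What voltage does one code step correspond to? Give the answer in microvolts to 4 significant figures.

Range = 1.35 − (-1.35) = 2.7 V.
Number of codes = 2^16 = 65536.
One LSB is 2.7 V / 65536 = 41.20 µV.

41.20 µV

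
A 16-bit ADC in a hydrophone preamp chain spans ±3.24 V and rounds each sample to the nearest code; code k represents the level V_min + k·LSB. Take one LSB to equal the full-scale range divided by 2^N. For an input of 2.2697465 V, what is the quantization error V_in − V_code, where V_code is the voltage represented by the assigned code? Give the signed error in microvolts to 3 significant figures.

Full-scale range = 3.24 V − (-3.24 V) = 6.48 V. LSB = 6.48 V / 2^16 ≈ 98.88 µV.
Position in LSBs: (2.2697465 − (-3.24)) × 65536/6.48 = 55723.2634; rounding gives k = 55723.
Reconstructed level: -3.24 + 55723 × 6.48/65536 V = 2.2697204590 V.
e = 2.2697465 − (2.2697204590) = +26.0 µV.

+26.0 µV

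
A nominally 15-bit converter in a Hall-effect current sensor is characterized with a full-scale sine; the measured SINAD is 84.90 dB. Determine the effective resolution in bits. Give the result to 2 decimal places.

13.81 bits

(84.90 − 1.76) / 6.02 = 83.14/6.02 = 13.8106 effective bits.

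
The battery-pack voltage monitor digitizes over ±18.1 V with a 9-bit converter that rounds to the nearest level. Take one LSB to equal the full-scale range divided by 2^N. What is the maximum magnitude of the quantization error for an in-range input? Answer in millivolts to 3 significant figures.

35.4 mV

Span: 18.1 V − (-18.1 V) = 36.2 V.
Step size = 36.2/512 V = 70.703 mV.
A rounding quantizer has |error| ≤ LSB/2 = 35.4 mV.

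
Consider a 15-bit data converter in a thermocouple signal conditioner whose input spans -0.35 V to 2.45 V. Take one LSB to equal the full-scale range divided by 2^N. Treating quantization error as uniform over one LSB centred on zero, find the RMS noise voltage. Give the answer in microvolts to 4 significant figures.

24.67 µV

Range = 2.45 − (-0.35) = 2.8 V.
LSB = 2.8 V / 2^15 = 85.4492 µV.
RMS of a uniform error over width LSB is LSB/√12 = 24.67 µV.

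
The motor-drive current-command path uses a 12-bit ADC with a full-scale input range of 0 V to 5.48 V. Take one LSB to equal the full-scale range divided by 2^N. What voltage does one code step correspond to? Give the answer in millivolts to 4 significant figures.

1.338 mV

Span = 5.48 V.
There are 2^12 = 4096 steps.
Step size = 5.48/4096 V = 1.338 mV.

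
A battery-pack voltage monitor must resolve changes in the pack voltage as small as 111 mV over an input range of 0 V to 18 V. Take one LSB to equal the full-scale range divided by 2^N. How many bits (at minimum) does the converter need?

Span = 18 V.
Required number of levels: 18/111 mV = 162.16; smallest N with 2^N ≥ that is 8.

8 bits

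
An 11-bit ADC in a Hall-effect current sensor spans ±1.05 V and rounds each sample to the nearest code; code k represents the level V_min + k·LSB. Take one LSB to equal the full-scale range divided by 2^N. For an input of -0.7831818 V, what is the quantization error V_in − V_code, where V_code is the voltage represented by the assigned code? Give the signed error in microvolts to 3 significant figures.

Range = 1.05 − (-1.05) = 2.1 V. LSB = 2.1 V / 2^11 ≈ 1.025 mV.
Position in LSBs: (-0.7831818 − (-1.05)) × 2048/2.1 = 260.2113; rounding gives k = 260.
V_code = V_min + k × range/2^11 = -1.05 + 260 × 2.1/2048 = -0.7833984375 V.
Error = V_in − V_code = -0.7831818 − (-0.7833984375) = +217 µV.

+217 µV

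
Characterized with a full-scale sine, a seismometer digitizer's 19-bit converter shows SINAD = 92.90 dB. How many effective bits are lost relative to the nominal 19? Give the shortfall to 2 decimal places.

3.86 bits

Effective bits = (92.90 − 1.76)/6.02 = 15.1395.
19 − 15.1395 = 3.86 bits below nominal.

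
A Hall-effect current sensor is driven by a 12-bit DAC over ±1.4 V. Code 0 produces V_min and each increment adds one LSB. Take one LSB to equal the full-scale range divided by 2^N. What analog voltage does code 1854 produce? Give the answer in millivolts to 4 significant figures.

-132.6 mV

Full-scale range = 1.4 V − (-1.4 V) = 2.8 V. LSB = 2.8 V / 2^12.
Output = V_min + (1854/4096) × range = -1.4 + 0.452637 × 2.8 V
      = -1.4 V + 1.26738 V = -0.132617 V.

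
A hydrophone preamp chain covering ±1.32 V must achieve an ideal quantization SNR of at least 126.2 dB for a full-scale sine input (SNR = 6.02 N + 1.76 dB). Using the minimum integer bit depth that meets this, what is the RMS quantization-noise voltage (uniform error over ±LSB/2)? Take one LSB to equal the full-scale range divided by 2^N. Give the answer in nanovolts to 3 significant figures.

363 nV

Full-scale range = 1.32 V − (-1.32 V) = 2.64 V.
6.02 N + 1.76 ≥ 126.2 gives N ≥ 20.671, so the minimum integer is 21.
LSB = 2.64 V ÷ 2^21 = 2.64/2097152 V = 1.2589 µV.
RMS noise = LSB/√12 = 363 nV.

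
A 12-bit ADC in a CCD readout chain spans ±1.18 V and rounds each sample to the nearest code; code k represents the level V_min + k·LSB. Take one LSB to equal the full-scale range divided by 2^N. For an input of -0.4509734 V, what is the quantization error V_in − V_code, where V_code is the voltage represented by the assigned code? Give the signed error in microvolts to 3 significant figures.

Full-scale range = 1.18 V − (-1.18 V) = 2.36 V. LSB = 2.36 V / 2^12 ≈ 0.5762 mV.
Position in LSBs: (-0.4509734 − (-1.18)) × 4096/2.36 = 1265.2936; rounding gives k = 1265.
V_code = V_min + k × range/2^12 = -1.18 + 1265 × 2.36/4096 = -0.4511425781 V.
e = -0.4509734 − (-0.4511425781) = +169 µV.

+169 µV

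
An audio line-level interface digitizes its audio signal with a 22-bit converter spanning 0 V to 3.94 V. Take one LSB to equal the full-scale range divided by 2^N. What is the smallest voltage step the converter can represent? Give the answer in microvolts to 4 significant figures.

Span = 3.94 V.
Number of codes = 2^22 = 4194304.
One LSB is 3.94 V / 4194304 = 0.9394 µV.

0.9394 µV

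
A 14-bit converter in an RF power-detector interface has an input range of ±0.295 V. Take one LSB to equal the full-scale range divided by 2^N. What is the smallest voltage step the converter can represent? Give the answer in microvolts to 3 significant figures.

Span: 0.295 V − (-0.295 V) = 0.59 V.
There are 2^14 = 16384 steps.
LSB = 0.59 V ÷ 2^14 = 0.59/16384 V = 36.0 µV.

36.0 µV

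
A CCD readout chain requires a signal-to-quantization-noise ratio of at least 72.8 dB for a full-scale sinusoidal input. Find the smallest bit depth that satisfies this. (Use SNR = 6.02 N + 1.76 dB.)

12 bits

Required N = ⌈(72.8 − 1.76)/6.02⌉ = ⌈11.801⌉ = 12.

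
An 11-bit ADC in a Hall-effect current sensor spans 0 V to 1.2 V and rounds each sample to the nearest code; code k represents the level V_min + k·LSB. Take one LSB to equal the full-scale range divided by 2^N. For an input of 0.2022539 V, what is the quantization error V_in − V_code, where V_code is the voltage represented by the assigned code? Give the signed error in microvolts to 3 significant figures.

Full-scale range = 1.2 V. LSB = 1.2 V / 2^11 ≈ 0.5859 mV.
(0.2022539 − (0)) / LSB = 0.2022539 × 2048/1.2 = 345.1800. Nearest integer: k = 345.
V_code = 0 + (345/2048) × 1.2 = 0.2021484375 V.
e = 0.2022539 − (0.2021484375) = +105 µV.

+105 µV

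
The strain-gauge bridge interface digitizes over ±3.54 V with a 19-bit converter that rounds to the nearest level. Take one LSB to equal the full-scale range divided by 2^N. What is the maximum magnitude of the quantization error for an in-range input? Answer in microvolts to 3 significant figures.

6.75 µV

Range = 3.54 − (-3.54) = 7.08 V.
LSB = 7.08 V / 2^19 = 13.504 µV.
A rounding quantizer has |error| ≤ LSB/2 = 6.75 µV.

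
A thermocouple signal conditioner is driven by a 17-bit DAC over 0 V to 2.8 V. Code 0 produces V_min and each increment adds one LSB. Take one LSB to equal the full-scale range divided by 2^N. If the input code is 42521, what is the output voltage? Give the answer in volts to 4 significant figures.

Range is 2.8 V. LSB = 2.8 V / 2^17.
V_out = 0 + 42521 × (2.8/131072) V
      = 0 + 0.908347 = 0.908347 V.

0.9083 V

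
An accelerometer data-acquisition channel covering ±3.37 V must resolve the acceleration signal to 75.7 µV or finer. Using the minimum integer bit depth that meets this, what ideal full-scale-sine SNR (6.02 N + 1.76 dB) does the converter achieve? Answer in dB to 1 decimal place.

104.1 dB

Range = 3.37 − (-3.37) = 6.74 V.
6.74 V / 75.7 µV = 89040. Since 2^16 = 65536 and 2^17 = 131072, N = 17.
SNR = 6.02 × 17 + 1.76 = 104.10 dB.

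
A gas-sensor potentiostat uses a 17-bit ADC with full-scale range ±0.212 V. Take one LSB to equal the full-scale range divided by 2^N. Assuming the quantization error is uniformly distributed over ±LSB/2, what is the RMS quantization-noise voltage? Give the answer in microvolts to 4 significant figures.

0.9338 µV

The full-scale span is 0.212 − (-0.212) = 0.424 V.
LSB = 0.424 V / 2^17 = 3.23486 µV.
σ_q = LSB/√12 = 3.23486 µV/3.4641 = 0.9338 µV.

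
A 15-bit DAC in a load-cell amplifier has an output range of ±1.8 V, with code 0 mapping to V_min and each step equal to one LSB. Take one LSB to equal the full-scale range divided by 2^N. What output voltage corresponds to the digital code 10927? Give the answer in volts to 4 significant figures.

Span: 1.8 V − (-1.8 V) = 3.6 V. LSB = 3.6 V / 2^15.
Output = V_min + (10927/32768) × range = -1.8 + 0.333466 × 3.6 V
      = -1.8 V + 1.20048 V = -0.599524 V.

-0.5995 V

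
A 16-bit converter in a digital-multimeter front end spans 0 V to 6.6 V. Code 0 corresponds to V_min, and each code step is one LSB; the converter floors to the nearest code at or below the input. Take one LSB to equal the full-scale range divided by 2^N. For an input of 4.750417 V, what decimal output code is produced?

47170

Range is 6.6 V. LSB = 6.6 V / 2^16 ≈ 100.7 µV.
(V_in − V_min) × 2^16/range = (4.750417 − (0)) × 65536/6.6 = 47170.201.
Floor → code = 47170.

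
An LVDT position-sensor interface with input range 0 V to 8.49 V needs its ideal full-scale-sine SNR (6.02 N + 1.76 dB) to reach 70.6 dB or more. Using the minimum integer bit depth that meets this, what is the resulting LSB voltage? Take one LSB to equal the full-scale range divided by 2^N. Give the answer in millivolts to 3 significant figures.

V_FS = 8.49 V.
Solving 6.02 N ≥ 70.6 − 1.76: N ≥ 11.435. Round up → N = 12.
Step size = 8.49/4096 V = 2.07 mV.

2.07 mV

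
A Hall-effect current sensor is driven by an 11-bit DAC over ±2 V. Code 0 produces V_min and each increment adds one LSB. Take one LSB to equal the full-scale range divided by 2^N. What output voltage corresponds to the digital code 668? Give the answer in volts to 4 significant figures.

Full-scale range = 2 V − (-2 V) = 4 V. LSB = 4 V / 2^11.
V_out = V_min + code × LSB = -2 V + 668 × 4 V / 2048
      = -2 + 1.30469 = -0.695313 V.

-0.6953 V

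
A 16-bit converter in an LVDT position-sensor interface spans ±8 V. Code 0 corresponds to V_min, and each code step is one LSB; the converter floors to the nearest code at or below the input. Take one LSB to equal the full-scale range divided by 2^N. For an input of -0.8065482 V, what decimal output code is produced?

The full-scale span is 8 − (-8) = 16 V. LSB = 16 V / 2^16 ≈ 244.1 µV.
V_in − V_min = -0.8065482 − (-8) = 7.1934518 V.
Divide by LSB: 7.1934518 × 65536/16 = 29464.3786.
Truncating gives code 29464.

29464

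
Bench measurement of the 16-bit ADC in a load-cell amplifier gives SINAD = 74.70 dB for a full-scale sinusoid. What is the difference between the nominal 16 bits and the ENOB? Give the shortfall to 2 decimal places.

ENOB = (SINAD − 1.76)/6.02 = (74.70 − 1.76)/6.02 = 12.1163 bits.
16 − 12.1163 = 3.88 bits below nominal.

3.88 bits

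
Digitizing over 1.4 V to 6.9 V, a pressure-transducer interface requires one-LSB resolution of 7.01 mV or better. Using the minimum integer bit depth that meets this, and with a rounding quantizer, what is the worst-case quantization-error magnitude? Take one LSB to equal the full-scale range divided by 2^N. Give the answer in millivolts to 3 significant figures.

The full-scale span is 6.9 − (1.4) = 5.5 V.
5.5 V / 7.01 mV = 784.6. Since 2^9 = 512 and 2^10 = 1024, N = 10.
Step size = 5.5/1024 V = 5.3711 mV.
|e|_max = LSB/2 = 2.69 mV.

2.69 mV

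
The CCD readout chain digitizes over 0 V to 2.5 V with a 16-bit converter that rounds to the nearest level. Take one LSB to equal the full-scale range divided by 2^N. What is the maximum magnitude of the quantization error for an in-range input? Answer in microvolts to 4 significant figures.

19.07 µV

Range is 2.5 V.
Step size = 2.5/65536 V = 38.1470 µV.
Worst-case error for round-to-nearest is half an LSB: 19.07 µV.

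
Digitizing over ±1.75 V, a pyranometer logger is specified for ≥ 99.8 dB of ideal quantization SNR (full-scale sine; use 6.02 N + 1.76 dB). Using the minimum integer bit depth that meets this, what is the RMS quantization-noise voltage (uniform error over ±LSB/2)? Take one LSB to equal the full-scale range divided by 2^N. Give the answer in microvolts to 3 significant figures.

Range = 1.75 − (-1.75) = 3.5 V.
Required N = ⌈(99.8 − 1.76)/6.02⌉ = ⌈16.286⌉ = 17.
One LSB is 3.5 V / 131072 = 26.703 µV.
RMS noise = LSB/√12 = 7.71 µV.

7.71 µV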